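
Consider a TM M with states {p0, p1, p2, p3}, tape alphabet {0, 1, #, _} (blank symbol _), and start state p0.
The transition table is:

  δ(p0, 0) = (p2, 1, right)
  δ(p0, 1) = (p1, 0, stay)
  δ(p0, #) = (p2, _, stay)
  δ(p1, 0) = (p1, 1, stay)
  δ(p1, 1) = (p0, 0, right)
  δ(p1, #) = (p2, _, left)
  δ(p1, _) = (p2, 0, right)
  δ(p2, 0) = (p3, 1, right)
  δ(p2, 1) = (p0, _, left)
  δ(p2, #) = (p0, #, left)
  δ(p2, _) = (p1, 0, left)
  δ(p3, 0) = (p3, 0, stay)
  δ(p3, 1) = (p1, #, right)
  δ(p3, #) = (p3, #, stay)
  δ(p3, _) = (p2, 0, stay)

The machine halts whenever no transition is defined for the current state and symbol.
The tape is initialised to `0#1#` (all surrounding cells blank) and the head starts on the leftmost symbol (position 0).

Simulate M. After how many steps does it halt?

14

state=p0 head=0 tape=[0]#1#   (p0,0)→(p2,1,right)
state=p2 head=1 tape=1[#]1#   (p2,#)→(p0,#,left)
state=p0 head=0 tape=[1]#1#   (p0,1)→(p1,0,stay)
state=p1 head=0 tape=[0]#1#   (p1,0)→(p1,1,stay)
state=p1 head=0 tape=[1]#1#   (p1,1)→(p0,0,right)
state=p0 head=1 tape=0[#]1#   (p0,#)→(p2,_,stay)
state=p2 head=1 tape=0[_]1#   (p2,_)→(p1,0,left)
state=p1 head=0 tape=[0]01#   (p1,0)→(p1,1,stay)
state=p1 head=0 tape=[1]01#   (p1,1)→(p0,0,right)
state=p0 head=1 tape=0[0]1#   (p0,0)→(p2,1,right)
state=p2 head=2 tape=01[1]#   (p2,1)→(p0,_,left)
state=p0 head=1 tape=0[1]_#   (p0,1)→(p1,0,stay)
state=p1 head=1 tape=0[0]_#   (p1,0)→(p1,1,stay)
state=p1 head=1 tape=0[1]_#   (p1,1)→(p0,0,right)
state=p0 head=2 tape=00[_]#
M halts after 14 transitions.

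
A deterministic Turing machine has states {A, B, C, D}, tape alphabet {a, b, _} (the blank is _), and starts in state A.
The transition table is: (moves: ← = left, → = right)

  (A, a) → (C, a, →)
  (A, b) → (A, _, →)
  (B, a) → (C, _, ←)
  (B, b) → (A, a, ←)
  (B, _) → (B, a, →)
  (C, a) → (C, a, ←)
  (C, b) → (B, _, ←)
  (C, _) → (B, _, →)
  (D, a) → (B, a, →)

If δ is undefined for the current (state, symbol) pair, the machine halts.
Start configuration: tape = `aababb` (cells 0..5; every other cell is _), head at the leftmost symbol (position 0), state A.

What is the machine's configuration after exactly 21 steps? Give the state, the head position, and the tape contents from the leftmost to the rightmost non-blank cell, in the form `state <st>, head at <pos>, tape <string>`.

state=A head=0 tape=_[a]ababb   (A,a)→(C,a,→)
state=C head=1 tape=_a[a]babb   (C,a)→(C,a,←)
state=C head=0 tape=_[a]ababb   (C,a)→(C,a,←)
state=C head=-1 tape=[_]aababb   (C,_)→(B,_,→)
state=B head=0 tape=_[a]ababb   (B,a)→(C,_,←)
state=C head=-1 tape=[_]_ababb   (C,_)→(B,_,→)
state=B head=0 tape=_[_]ababb   (B,_)→(B,a,→)
state=B head=1 tape=_a[a]babb   (B,a)→(C,_,←)
state=C head=0 tape=_[a]_babb   (C,a)→(C,a,←)
state=C head=-1 tape=[_]a_babb   (C,_)→(B,_,→)
state=B head=0 tape=_[a]_babb   (B,a)→(C,_,←)
state=C head=-1 tape=[_]__babb   (C,_)→(B,_,→)
state=B head=0 tape=_[_]_babb   (B,_)→(B,a,→)
state=B head=1 tape=_a[_]babb   (B,_)→(B,a,→)
state=B head=2 tape=_aa[b]abb   (B,b)→(A,a,←)
state=A head=1 tape=_a[a]aabb   (A,a)→(C,a,→)
state=C head=2 tape=_aa[a]abb   (C,a)→(C,a,←)
state=C head=1 tape=_a[a]aabb   (C,a)→(C,a,←)
state=C head=0 tape=_[a]aaabb   (C,a)→(C,a,←)
state=C head=-1 tape=[_]aaaabb   (C,_)→(B,_,→)
state=B head=0 tape=_[a]aaabb   (B,a)→(C,_,←)
state=C head=-1 tape=[_]_aaabb
After 21 steps: state C, head at -1, tape aaabb.

state C, head at -1, tape aaabb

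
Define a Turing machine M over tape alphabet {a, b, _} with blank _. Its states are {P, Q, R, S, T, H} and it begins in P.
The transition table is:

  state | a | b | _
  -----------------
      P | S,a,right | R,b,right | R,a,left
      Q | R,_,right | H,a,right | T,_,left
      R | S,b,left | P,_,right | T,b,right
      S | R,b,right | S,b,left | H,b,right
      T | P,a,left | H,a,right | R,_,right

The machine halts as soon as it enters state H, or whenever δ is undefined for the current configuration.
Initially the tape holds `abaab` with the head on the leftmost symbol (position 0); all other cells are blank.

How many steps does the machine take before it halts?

26

state=P head=0 tape=[a]baab__   (P,a)→(S,a,right)
state=S head=1 tape=a[b]aab__   (S,b)→(S,b,left)
state=S head=0 tape=[a]baab__   (S,a)→(R,b,right)
state=R head=1 tape=b[b]aab__   (R,b)→(P,_,right)
state=P head=2 tape=b_[a]ab__   (P,a)→(S,a,right)
state=S head=3 tape=b_a[a]b__   (S,a)→(R,b,right)
state=R head=4 tape=b_ab[b]__   (R,b)→(P,_,right)
state=P head=5 tape=b_ab_[_]_   (P,_)→(R,a,left)
state=R head=4 tape=b_ab[_]a_   (R,_)→(T,b,right)
state=T head=5 tape=b_abb[a]_   (T,a)→(P,a,left)
state=P head=4 tape=b_ab[b]a_   (P,b)→(R,b,right)
state=R head=5 tape=b_abb[a]_   (R,a)→(S,b,left)
state=S head=4 tape=b_ab[b]b_   (S,b)→(S,b,left)
state=S head=3 tape=b_a[b]bb_   (S,b)→(S,b,left)
state=S head=2 tape=b_[a]bbb_   (S,a)→(R,b,right)
state=R head=3 tape=b_b[b]bb_   (R,b)→(P,_,right)
state=P head=4 tape=b_b_[b]b_   (P,b)→(R,b,right)
state=R head=5 tape=b_b_b[b]_   (R,b)→(P,_,right)
state=P head=6 tape=b_b_b_[_]   (P,_)→(R,a,left)
state=R head=5 tape=b_b_b[_]a   (R,_)→(T,b,right)
state=T head=6 tape=b_b_bb[a]   (T,a)→(P,a,left)
state=P head=5 tape=b_b_b[b]a   (P,b)→(R,b,right)
state=R head=6 tape=b_b_bb[a]   (R,a)→(S,b,left)
state=S head=5 tape=b_b_b[b]b   (S,b)→(S,b,left)
state=S head=4 tape=b_b_[b]bb   (S,b)→(S,b,left)
state=S head=3 tape=b_b[_]bbb   (S,_)→(H,b,right)
state=H head=4 tape=b_bb[b]bb
M halts after 26 transitions.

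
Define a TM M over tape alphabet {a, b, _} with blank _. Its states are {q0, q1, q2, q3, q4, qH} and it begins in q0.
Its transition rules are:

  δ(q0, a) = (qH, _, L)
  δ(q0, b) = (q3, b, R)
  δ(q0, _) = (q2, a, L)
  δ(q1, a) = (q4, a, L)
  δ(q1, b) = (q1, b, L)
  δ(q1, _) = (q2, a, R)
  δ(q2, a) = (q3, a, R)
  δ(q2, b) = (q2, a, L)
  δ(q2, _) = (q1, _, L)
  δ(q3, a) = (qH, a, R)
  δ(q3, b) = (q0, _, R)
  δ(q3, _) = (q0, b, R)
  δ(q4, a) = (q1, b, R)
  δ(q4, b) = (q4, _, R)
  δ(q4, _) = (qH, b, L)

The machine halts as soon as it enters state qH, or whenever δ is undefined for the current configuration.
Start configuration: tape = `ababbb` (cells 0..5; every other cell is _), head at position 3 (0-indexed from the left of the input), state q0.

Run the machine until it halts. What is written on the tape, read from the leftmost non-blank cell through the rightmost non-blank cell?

q0 | aba[b]bb__   read b → write b, move R, go to q3
q3 | abab[b]b__   read b → write _, move R, go to q0
q0 | abab_[b]__   read b → write b, move R, go to q3
q3 | abab_b[_]_   read _ → write b, move R, go to q0
q0 | abab_bb[_]   read _ → write a, move L, go to q2
q2 | abab_b[b]a   read b → write a, move L, go to q2
q2 | abab_[b]aa   read b → write a, move L, go to q2
q2 | abab[_]aaa   read _ → write _, move L, go to q1
q1 | aba[b]_aaa   read b → write b, move L, go to q1
q1 | ab[a]b_aaa   read a → write a, move L, go to q4
q4 | a[b]ab_aaa   read b → write _, move R, go to q4
q4 | a_[a]b_aaa   read a → write b, move R, go to q1
q1 | a_b[b]_aaa   read b → write b, move L, go to q1
q1 | a_[b]b_aaa   read b → write b, move L, go to q1
q1 | a[_]bb_aaa   read _ → write a, move R, go to q2
q2 | aa[b]b_aaa   read b → write a, move L, go to q2
q2 | a[a]ab_aaa   read a → write a, move R, go to q3
q3 | aa[a]b_aaa   read a → write a, move R, go to qH
qH | aaa[b]_aaa
The non-blank tape span at halt is aaab_aaa.

aaab_aaa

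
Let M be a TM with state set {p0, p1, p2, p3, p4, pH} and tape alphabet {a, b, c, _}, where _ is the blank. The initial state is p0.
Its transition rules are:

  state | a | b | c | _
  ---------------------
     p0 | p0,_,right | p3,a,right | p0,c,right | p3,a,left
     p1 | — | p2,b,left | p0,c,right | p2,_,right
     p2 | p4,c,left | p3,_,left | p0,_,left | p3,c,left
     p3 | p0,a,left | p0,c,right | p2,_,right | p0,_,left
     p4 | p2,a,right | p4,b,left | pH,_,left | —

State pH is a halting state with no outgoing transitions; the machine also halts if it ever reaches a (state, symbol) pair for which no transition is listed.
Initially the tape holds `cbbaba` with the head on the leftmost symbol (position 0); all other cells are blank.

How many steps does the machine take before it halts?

state=p0 head=0 tape=[c]bbaba_   (p0,c)→(p0,c,right)
state=p0 head=1 tape=c[b]baba_   (p0,b)→(p3,a,right)
state=p3 head=2 tape=ca[b]aba_   (p3,b)→(p0,c,right)
state=p0 head=3 tape=cac[a]ba_   (p0,a)→(p0,_,right)
state=p0 head=4 tape=cac_[b]a_   (p0,b)→(p3,a,right)
state=p3 head=5 tape=cac_a[a]_   (p3,a)→(p0,a,left)
state=p0 head=4 tape=cac_[a]a_   (p0,a)→(p0,_,right)
state=p0 head=5 tape=cac__[a]_   (p0,a)→(p0,_,right)
state=p0 head=6 tape=cac___[_]   (p0,_)→(p3,a,left)
state=p3 head=5 tape=cac__[_]a   (p3,_)→(p0,_,left)
state=p0 head=4 tape=cac_[_]_a   (p0,_)→(p3,a,left)
state=p3 head=3 tape=cac[_]a_a   (p3,_)→(p0,_,left)
state=p0 head=2 tape=ca[c]_a_a   (p0,c)→(p0,c,right)
state=p0 head=3 tape=cac[_]a_a   (p0,_)→(p3,a,left)
state=p3 head=2 tape=ca[c]aa_a   (p3,c)→(p2,_,right)
state=p2 head=3 tape=ca_[a]a_a   (p2,a)→(p4,c,left)
state=p4 head=2 tape=ca[_]ca_a
M halts after 16 transitions.

16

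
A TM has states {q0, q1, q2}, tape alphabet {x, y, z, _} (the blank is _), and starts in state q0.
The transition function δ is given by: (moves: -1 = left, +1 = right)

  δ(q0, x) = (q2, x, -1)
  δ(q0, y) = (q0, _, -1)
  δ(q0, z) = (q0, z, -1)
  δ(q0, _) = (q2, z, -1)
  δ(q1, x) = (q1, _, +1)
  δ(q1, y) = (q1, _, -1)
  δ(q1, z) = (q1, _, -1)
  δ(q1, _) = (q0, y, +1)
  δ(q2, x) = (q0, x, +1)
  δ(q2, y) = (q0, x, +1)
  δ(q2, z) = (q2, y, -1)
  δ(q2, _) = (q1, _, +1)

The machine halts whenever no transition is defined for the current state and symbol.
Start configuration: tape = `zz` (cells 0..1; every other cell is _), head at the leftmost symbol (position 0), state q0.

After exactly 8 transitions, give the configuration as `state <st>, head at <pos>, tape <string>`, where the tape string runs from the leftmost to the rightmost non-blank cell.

state q0, head at -2, tape xzzz

state=q0 head=0 tape=__[z]z   (q0,z)→(q0,z,-1)
state=q0 head=-1 tape=_[_]zz   (q0,_)→(q2,z,-1)
state=q2 head=-2 tape=[_]zzz   (q2,_)→(q1,_,+1)
state=q1 head=-1 tape=_[z]zz   (q1,z)→(q1,_,-1)
state=q1 head=-2 tape=[_]_zz   (q1,_)→(q0,y,+1)
state=q0 head=-1 tape=y[_]zz   (q0,_)→(q2,z,-1)
state=q2 head=-2 tape=[y]zzz   (q2,y)→(q0,x,+1)
state=q0 head=-1 tape=x[z]zz   (q0,z)→(q0,z,-1)
state=q0 head=-2 tape=[x]zzz
After 8 steps: state q0, head at -2, tape xzzz.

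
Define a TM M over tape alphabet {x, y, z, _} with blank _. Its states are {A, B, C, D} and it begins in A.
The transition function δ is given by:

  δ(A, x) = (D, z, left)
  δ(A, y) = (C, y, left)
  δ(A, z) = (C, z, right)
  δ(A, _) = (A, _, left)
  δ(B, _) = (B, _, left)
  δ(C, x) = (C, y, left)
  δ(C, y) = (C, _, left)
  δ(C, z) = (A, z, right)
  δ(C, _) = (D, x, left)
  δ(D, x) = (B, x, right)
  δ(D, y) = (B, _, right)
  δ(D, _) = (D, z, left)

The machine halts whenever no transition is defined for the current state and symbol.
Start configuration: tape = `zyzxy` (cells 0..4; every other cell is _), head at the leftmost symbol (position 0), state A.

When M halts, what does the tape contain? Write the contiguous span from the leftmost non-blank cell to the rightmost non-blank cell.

state=A head=0 tape=[z]yzxy   (A,z)→(C,z,right)
state=C head=1 tape=z[y]zxy   (C,y)→(C,_,left)
state=C head=0 tape=[z]_zxy   (C,z)→(A,z,right)
state=A head=1 tape=z[_]zxy   (A,_)→(A,_,left)
state=A head=0 tape=[z]_zxy   (A,z)→(C,z,right)
state=C head=1 tape=z[_]zxy   (C,_)→(D,x,left)
state=D head=0 tape=[z]xzxy
The non-blank tape span at halt is zxzxy.

zxzxy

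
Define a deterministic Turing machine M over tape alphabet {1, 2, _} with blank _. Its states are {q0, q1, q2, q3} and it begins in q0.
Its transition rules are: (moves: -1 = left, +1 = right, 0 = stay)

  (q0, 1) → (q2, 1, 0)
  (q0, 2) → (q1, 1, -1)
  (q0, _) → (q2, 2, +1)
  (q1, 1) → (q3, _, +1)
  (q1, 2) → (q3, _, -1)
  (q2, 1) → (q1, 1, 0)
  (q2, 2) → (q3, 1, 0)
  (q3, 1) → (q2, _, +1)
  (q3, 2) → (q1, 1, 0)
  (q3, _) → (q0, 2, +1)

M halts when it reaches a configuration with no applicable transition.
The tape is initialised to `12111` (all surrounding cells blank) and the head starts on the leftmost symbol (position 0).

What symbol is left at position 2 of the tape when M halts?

_

q0 | [1]2111_   read 1 → write 1, move 0, go to q2
q2 | [1]2111_   read 1 → write 1, move 0, go to q1
q1 | [1]2111_   read 1 → write _, move +1, go to q3
q3 | _[2]111_   read 2 → write 1, move 0, go to q1
q1 | _[1]111_   read 1 → write _, move +1, go to q3
q3 | __[1]11_   read 1 → write _, move +1, go to q2
q2 | ___[1]1_   read 1 → write 1, move 0, go to q1
q1 | ___[1]1_   read 1 → write _, move +1, go to q3
q3 | ____[1]_   read 1 → write _, move +1, go to q2
q2 | _____[_]
Cell 2 holds _ when M halts.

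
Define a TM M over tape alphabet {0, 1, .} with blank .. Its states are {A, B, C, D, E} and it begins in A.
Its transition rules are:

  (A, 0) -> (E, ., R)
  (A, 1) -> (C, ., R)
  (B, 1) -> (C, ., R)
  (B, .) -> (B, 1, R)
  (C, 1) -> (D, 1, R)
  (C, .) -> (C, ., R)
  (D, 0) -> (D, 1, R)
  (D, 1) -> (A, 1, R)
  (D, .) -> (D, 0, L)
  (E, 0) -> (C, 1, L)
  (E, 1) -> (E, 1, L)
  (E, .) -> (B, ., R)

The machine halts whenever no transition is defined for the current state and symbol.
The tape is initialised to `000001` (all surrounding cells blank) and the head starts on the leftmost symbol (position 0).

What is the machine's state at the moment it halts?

A

A | [0]00001.   read 0 → write ., move R, go to E
E | .[0]0001.   read 0 → write 1, move L, go to C
C | [.]10001.   read . → write ., move R, go to C
C | .[1]0001.   read 1 → write 1, move R, go to D
D | .1[0]001.   read 0 → write 1, move R, go to D
D | .11[0]01.   read 0 → write 1, move R, go to D
D | .111[0]1.   read 0 → write 1, move R, go to D
D | .1111[1].   read 1 → write 1, move R, go to A
A | .11111[.]
No transition is defined for (A, .); M halts in state A.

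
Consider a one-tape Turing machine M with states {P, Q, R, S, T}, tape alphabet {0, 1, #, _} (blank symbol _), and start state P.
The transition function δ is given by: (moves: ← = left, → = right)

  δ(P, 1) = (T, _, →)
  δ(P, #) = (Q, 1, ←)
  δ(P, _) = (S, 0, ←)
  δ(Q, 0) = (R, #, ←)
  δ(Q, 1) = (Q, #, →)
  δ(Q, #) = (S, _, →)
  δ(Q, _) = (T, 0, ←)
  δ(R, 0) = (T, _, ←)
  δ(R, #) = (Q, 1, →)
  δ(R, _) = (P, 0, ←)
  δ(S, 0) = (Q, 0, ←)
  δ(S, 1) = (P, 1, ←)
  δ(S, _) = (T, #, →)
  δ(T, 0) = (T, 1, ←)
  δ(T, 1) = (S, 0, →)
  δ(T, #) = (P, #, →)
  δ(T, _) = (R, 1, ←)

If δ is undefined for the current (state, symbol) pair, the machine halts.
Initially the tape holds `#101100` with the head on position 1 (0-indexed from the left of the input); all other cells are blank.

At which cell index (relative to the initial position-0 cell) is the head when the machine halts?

state=P head=1 tape=#[1]01100   (P,1)→(T,_,→)
state=T head=2 tape=#_[0]1100   (T,0)→(T,1,←)
state=T head=1 tape=#[_]11100   (T,_)→(R,1,←)
state=R head=0 tape=[#]111100   (R,#)→(Q,1,→)
state=Q head=1 tape=1[1]11100   (Q,1)→(Q,#,→)
state=Q head=2 tape=1#[1]1100   (Q,1)→(Q,#,→)
state=Q head=3 tape=1##[1]100   (Q,1)→(Q,#,→)
state=Q head=4 tape=1###[1]00   (Q,1)→(Q,#,→)
state=Q head=5 tape=1####[0]0   (Q,0)→(R,#,←)
state=R head=4 tape=1###[#]#0   (R,#)→(Q,1,→)
state=Q head=5 tape=1###1[#]0   (Q,#)→(S,_,→)
state=S head=6 tape=1###1_[0]   (S,0)→(Q,0,←)
state=Q head=5 tape=1###1[_]0   (Q,_)→(T,0,←)
state=T head=4 tape=1###[1]00   (T,1)→(S,0,→)
state=S head=5 tape=1###0[0]0   (S,0)→(Q,0,←)
state=Q head=4 tape=1###[0]00   (Q,0)→(R,#,←)
state=R head=3 tape=1##[#]#00   (R,#)→(Q,1,→)
state=Q head=4 tape=1##1[#]00   (Q,#)→(S,_,→)
state=S head=5 tape=1##1_[0]0   (S,0)→(Q,0,←)
state=Q head=4 tape=1##1[_]00   (Q,_)→(T,0,←)
state=T head=3 tape=1##[1]000   (T,1)→(S,0,→)
state=S head=4 tape=1##0[0]00   (S,0)→(Q,0,←)
state=Q head=3 tape=1##[0]000   (Q,0)→(R,#,←)
state=R head=2 tape=1#[#]#000   (R,#)→(Q,1,→)
state=Q head=3 tape=1#1[#]000   (Q,#)→(S,_,→)
state=S head=4 tape=1#1_[0]00   (S,0)→(Q,0,←)
state=Q head=3 tape=1#1[_]000   (Q,_)→(T,0,←)
state=T head=2 tape=1#[1]0000   (T,1)→(S,0,→)
state=S head=3 tape=1#0[0]000   (S,0)→(Q,0,←)
state=Q head=2 tape=1#[0]0000   (Q,0)→(R,#,←)
state=R head=1 tape=1[#]#0000   (R,#)→(Q,1,→)
state=Q head=2 tape=11[#]0000   (Q,#)→(S,_,→)
state=S head=3 tape=11_[0]000   (S,0)→(Q,0,←)
state=Q head=2 tape=11[_]0000   (Q,_)→(T,0,←)
state=T head=1 tape=1[1]00000   (T,1)→(S,0,→)
state=S head=2 tape=10[0]0000   (S,0)→(Q,0,←)
state=Q head=1 tape=1[0]00000   (Q,0)→(R,#,←)
state=R head=0 tape=[1]#00000
At halt the head is at cell 0.

0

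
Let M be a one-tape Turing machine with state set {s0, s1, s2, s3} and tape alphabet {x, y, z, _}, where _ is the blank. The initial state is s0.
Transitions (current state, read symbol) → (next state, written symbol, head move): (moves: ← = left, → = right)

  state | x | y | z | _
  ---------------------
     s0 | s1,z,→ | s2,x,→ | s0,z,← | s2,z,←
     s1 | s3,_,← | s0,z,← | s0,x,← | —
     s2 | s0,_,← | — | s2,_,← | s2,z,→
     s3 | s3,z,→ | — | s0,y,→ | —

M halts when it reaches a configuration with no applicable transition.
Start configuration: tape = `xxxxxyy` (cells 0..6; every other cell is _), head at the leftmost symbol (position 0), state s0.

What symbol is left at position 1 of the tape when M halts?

z

state=s0 head=0 tape=[x]xxxxyy   (s0,x)→(s1,z,→)
state=s1 head=1 tape=z[x]xxxyy   (s1,x)→(s3,_,←)
state=s3 head=0 tape=[z]_xxxyy   (s3,z)→(s0,y,→)
state=s0 head=1 tape=y[_]xxxyy   (s0,_)→(s2,z,←)
state=s2 head=0 tape=[y]zxxxyy
Cell 1 holds z when M halts.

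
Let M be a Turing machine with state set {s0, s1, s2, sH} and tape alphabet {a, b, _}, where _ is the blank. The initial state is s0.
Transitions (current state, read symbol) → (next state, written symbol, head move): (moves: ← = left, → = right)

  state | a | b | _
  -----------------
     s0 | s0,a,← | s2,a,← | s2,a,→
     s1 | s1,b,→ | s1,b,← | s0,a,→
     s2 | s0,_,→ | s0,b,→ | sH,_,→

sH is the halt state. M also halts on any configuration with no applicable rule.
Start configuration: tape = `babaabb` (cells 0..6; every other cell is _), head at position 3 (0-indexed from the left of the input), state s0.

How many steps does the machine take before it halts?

14

s0 | bab[a]abb   read a → write a, move ←, go to s0
s0 | ba[b]aabb   read b → write a, move ←, go to s2
s2 | b[a]aaabb   read a → write _, move →, go to s0
s0 | b_[a]aabb   read a → write a, move ←, go to s0
s0 | b[_]aaabb   read _ → write a, move →, go to s2
s2 | ba[a]aabb   read a → write _, move →, go to s0
s0 | ba_[a]abb   read a → write a, move ←, go to s0
s0 | ba[_]aabb   read _ → write a, move →, go to s2
s2 | baa[a]abb   read a → write _, move →, go to s0
s0 | baa_[a]bb   read a → write a, move ←, go to s0
s0 | baa[_]abb   read _ → write a, move →, go to s2
s2 | baaa[a]bb   read a → write _, move →, go to s0
s0 | baaa_[b]b   read b → write a, move ←, go to s2
s2 | baaa[_]ab   read _ → write _, move →, go to sH
sH | baaa_[a]b
M halts after 14 transitions.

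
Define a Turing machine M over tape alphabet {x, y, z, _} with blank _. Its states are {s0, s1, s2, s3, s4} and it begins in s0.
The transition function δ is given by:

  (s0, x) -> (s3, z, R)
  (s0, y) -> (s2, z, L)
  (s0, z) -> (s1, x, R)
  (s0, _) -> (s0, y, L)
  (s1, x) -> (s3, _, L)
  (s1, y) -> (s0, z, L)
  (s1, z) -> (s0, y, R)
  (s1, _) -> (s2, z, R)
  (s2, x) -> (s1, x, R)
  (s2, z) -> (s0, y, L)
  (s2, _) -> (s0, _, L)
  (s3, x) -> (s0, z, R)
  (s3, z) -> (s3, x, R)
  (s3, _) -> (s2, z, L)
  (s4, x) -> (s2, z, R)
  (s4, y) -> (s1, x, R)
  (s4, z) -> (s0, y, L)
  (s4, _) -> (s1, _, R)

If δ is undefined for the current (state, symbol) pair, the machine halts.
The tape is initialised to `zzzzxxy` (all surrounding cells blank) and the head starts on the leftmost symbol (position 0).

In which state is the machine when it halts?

s2

state=s0 head=0 tape=[z]zzzxxy__   (s0,z)→(s1,x,R)
state=s1 head=1 tape=x[z]zzxxy__   (s1,z)→(s0,y,R)
state=s0 head=2 tape=xy[z]zxxy__   (s0,z)→(s1,x,R)
state=s1 head=3 tape=xyx[z]xxy__   (s1,z)→(s0,y,R)
state=s0 head=4 tape=xyxy[x]xy__   (s0,x)→(s3,z,R)
state=s3 head=5 tape=xyxyz[x]y__   (s3,x)→(s0,z,R)
state=s0 head=6 tape=xyxyzz[y]__   (s0,y)→(s2,z,L)
state=s2 head=5 tape=xyxyz[z]z__   (s2,z)→(s0,y,L)
state=s0 head=4 tape=xyxy[z]yz__   (s0,z)→(s1,x,R)
state=s1 head=5 tape=xyxyx[y]z__   (s1,y)→(s0,z,L)
state=s0 head=4 tape=xyxy[x]zz__   (s0,x)→(s3,z,R)
state=s3 head=5 tape=xyxyz[z]z__   (s3,z)→(s3,x,R)
state=s3 head=6 tape=xyxyzx[z]__   (s3,z)→(s3,x,R)
state=s3 head=7 tape=xyxyzxx[_]_   (s3,_)→(s2,z,L)
state=s2 head=6 tape=xyxyzx[x]z_   (s2,x)→(s1,x,R)
state=s1 head=7 tape=xyxyzxx[z]_   (s1,z)→(s0,y,R)
state=s0 head=8 tape=xyxyzxxy[_]   (s0,_)→(s0,y,L)
state=s0 head=7 tape=xyxyzxx[y]y   (s0,y)→(s2,z,L)
state=s2 head=6 tape=xyxyzx[x]zy   (s2,x)→(s1,x,R)
state=s1 head=7 tape=xyxyzxx[z]y   (s1,z)→(s0,y,R)
state=s0 head=8 tape=xyxyzxxy[y]   (s0,y)→(s2,z,L)
state=s2 head=7 tape=xyxyzxx[y]z
No transition is defined for (s2, y); M halts in state s2.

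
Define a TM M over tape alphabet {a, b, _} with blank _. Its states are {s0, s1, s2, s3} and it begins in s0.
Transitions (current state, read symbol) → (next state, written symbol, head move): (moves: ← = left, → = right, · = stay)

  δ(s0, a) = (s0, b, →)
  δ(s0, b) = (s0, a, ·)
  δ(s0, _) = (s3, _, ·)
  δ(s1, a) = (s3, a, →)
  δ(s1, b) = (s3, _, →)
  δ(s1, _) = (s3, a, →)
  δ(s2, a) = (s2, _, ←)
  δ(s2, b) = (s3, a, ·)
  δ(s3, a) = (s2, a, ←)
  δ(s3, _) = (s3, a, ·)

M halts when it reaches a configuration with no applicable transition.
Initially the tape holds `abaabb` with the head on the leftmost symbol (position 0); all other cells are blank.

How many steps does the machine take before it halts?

24

s0 | _[a]baabb_   read a → write b, move →, go to s0
s0 | _b[b]aabb_   read b → write a, move ·, go to s0
s0 | _b[a]aabb_   read a → write b, move →, go to s0
s0 | _bb[a]abb_   read a → write b, move →, go to s0
s0 | _bbb[a]bb_   read a → write b, move →, go to s0
s0 | _bbbb[b]b_   read b → write a, move ·, go to s0
s0 | _bbbb[a]b_   read a → write b, move →, go to s0
s0 | _bbbbb[b]_   read b → write a, move ·, go to s0
s0 | _bbbbb[a]_   read a → write b, move →, go to s0
s0 | _bbbbbb[_]   read _ → write _, move ·, go to s3
s3 | _bbbbbb[_]   read _ → write a, move ·, go to s3
s3 | _bbbbbb[a]   read a → write a, move ←, go to s2
s2 | _bbbbb[b]a   read b → write a, move ·, go to s3
s3 | _bbbbb[a]a   read a → write a, move ←, go to s2
s2 | _bbbb[b]aa   read b → write a, move ·, go to s3
s3 | _bbbb[a]aa   read a → write a, move ←, go to s2
s2 | _bbb[b]aaa   read b → write a, move ·, go to s3
s3 | _bbb[a]aaa   read a → write a, move ←, go to s2
s2 | _bb[b]aaaa   read b → write a, move ·, go to s3
s3 | _bb[a]aaaa   read a → write a, move ←, go to s2
s2 | _b[b]aaaaa   read b → write a, move ·, go to s3
s3 | _b[a]aaaaa   read a → write a, move ←, go to s2
s2 | _[b]aaaaaa   read b → write a, move ·, go to s3
s3 | _[a]aaaaaa   read a → write a, move ←, go to s2
s2 | [_]aaaaaaa
M halts after 24 transitions.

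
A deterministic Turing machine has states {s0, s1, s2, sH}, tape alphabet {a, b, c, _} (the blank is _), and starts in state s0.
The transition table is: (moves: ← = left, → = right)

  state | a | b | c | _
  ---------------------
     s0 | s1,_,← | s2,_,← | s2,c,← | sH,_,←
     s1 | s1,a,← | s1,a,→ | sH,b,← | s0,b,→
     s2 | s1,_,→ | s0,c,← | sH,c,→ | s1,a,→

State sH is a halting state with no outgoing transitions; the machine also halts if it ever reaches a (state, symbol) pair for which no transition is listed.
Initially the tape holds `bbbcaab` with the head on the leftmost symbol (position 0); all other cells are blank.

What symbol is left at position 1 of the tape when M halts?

state=s0 head=0 tape=__[b]bbcaab   (s0,b)→(s2,_,←)
state=s2 head=-1 tape=_[_]_bbcaab   (s2,_)→(s1,a,→)
state=s1 head=0 tape=_a[_]bbcaab   (s1,_)→(s0,b,→)
state=s0 head=1 tape=_ab[b]bcaab   (s0,b)→(s2,_,←)
state=s2 head=0 tape=_a[b]_bcaab   (s2,b)→(s0,c,←)
state=s0 head=-1 tape=_[a]c_bcaab   (s0,a)→(s1,_,←)
state=s1 head=-2 tape=[_]_c_bcaab   (s1,_)→(s0,b,→)
state=s0 head=-1 tape=b[_]c_bcaab   (s0,_)→(sH,_,←)
state=sH head=-2 tape=[b]_c_bcaab
Cell 1 holds _ when M halts.

_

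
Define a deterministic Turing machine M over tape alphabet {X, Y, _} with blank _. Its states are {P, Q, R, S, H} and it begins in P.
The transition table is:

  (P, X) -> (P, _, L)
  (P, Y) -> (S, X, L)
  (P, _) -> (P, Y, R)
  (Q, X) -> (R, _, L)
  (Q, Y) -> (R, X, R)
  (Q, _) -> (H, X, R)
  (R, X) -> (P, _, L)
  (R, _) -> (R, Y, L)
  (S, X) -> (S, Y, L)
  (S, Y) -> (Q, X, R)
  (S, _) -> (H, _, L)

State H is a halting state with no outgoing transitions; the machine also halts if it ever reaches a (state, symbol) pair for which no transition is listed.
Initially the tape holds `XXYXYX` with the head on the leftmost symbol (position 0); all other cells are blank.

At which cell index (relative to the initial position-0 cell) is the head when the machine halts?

-4

P | ____[X]XYXYX   read X → write _, move L, go to P
P | ___[_]_XYXYX   read _ → write Y, move R, go to P
P | ___Y[_]XYXYX   read _ → write Y, move R, go to P
P | ___YY[X]YXYX   read X → write _, move L, go to P
P | ___Y[Y]_YXYX   read Y → write X, move L, go to S
S | ___[Y]X_YXYX   read Y → write X, move R, go to Q
Q | ___X[X]_YXYX   read X → write _, move L, go to R
R | ___[X]__YXYX   read X → write _, move L, go to P
P | __[_]___YXYX   read _ → write Y, move R, go to P
P | __Y[_]__YXYX   read _ → write Y, move R, go to P
P | __YY[_]_YXYX   read _ → write Y, move R, go to P
P | __YYY[_]YXYX   read _ → write Y, move R, go to P
P | __YYYY[Y]XYX   read Y → write X, move L, go to S
S | __YYY[Y]XXYX   read Y → write X, move R, go to Q
Q | __YYYX[X]XYX   read X → write _, move L, go to R
R | __YYY[X]_XYX   read X → write _, move L, go to P
P | __YY[Y]__XYX   read Y → write X, move L, go to S
S | __Y[Y]X__XYX   read Y → write X, move R, go to Q
Q | __YX[X]__XYX   read X → write _, move L, go to R
R | __Y[X]___XYX   read X → write _, move L, go to P
P | __[Y]____XYX   read Y → write X, move L, go to S
S | _[_]X____XYX   read _ → write _, move L, go to H
H | [_]_X____XYX
At halt the head is at cell -4.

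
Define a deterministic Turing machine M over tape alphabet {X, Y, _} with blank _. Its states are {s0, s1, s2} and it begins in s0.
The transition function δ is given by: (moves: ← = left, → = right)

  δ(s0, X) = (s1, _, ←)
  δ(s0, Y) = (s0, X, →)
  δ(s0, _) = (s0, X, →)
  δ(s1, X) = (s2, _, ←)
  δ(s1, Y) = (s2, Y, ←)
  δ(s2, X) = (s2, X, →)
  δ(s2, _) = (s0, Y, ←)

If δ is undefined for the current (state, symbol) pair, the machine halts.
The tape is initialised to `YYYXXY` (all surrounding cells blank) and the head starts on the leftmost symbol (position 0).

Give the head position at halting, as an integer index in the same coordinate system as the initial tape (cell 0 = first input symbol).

state=s0 head=0 tape=___[Y]YYXXY   (s0,Y)→(s0,X,→)
state=s0 head=1 tape=___X[Y]YXXY   (s0,Y)→(s0,X,→)
state=s0 head=2 tape=___XX[Y]XXY   (s0,Y)→(s0,X,→)
state=s0 head=3 tape=___XXX[X]XY   (s0,X)→(s1,_,←)
state=s1 head=2 tape=___XX[X]_XY   (s1,X)→(s2,_,←)
state=s2 head=1 tape=___X[X]__XY   (s2,X)→(s2,X,→)
state=s2 head=2 tape=___XX[_]_XY   (s2,_)→(s0,Y,←)
state=s0 head=1 tape=___X[X]Y_XY   (s0,X)→(s1,_,←)
state=s1 head=0 tape=___[X]_Y_XY   (s1,X)→(s2,_,←)
state=s2 head=-1 tape=__[_]__Y_XY   (s2,_)→(s0,Y,←)
state=s0 head=-2 tape=_[_]Y__Y_XY   (s0,_)→(s0,X,→)
state=s0 head=-1 tape=_X[Y]__Y_XY   (s0,Y)→(s0,X,→)
state=s0 head=0 tape=_XX[_]_Y_XY   (s0,_)→(s0,X,→)
state=s0 head=1 tape=_XXX[_]Y_XY   (s0,_)→(s0,X,→)
state=s0 head=2 tape=_XXXX[Y]_XY   (s0,Y)→(s0,X,→)
state=s0 head=3 tape=_XXXXX[_]XY   (s0,_)→(s0,X,→)
state=s0 head=4 tape=_XXXXXX[X]Y   (s0,X)→(s1,_,←)
state=s1 head=3 tape=_XXXXX[X]_Y   (s1,X)→(s2,_,←)
state=s2 head=2 tape=_XXXX[X]__Y   (s2,X)→(s2,X,→)
state=s2 head=3 tape=_XXXXX[_]_Y   (s2,_)→(s0,Y,←)
state=s0 head=2 tape=_XXXX[X]Y_Y   (s0,X)→(s1,_,←)
state=s1 head=1 tape=_XXX[X]_Y_Y   (s1,X)→(s2,_,←)
state=s2 head=0 tape=_XX[X]__Y_Y   (s2,X)→(s2,X,→)
state=s2 head=1 tape=_XXX[_]_Y_Y   (s2,_)→(s0,Y,←)
state=s0 head=0 tape=_XX[X]Y_Y_Y   (s0,X)→(s1,_,←)
state=s1 head=-1 tape=_X[X]_Y_Y_Y   (s1,X)→(s2,_,←)
state=s2 head=-2 tape=_[X]__Y_Y_Y   (s2,X)→(s2,X,→)
state=s2 head=-1 tape=_X[_]_Y_Y_Y   (s2,_)→(s0,Y,←)
state=s0 head=-2 tape=_[X]Y_Y_Y_Y   (s0,X)→(s1,_,←)
state=s1 head=-3 tape=[_]_Y_Y_Y_Y
At halt the head is at cell -3.

-3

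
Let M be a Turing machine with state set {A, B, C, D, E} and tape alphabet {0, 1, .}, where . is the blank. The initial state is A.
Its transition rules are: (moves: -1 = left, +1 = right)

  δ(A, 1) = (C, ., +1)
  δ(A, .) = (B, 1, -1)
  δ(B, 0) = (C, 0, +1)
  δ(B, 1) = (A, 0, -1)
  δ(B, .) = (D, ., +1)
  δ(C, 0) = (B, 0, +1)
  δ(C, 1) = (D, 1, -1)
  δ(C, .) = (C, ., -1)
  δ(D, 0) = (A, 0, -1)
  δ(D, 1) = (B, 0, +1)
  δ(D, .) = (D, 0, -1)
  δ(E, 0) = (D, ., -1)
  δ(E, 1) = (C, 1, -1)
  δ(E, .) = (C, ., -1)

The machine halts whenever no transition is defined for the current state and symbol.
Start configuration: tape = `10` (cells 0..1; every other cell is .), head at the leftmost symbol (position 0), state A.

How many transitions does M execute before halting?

A | .[1]0....   read 1 → write ., move +1, go to C
C | ..[0]....   read 0 → write 0, move +1, go to B
B | ..0[.]...   read . → write ., move +1, go to D
D | ..0.[.]..   read . → write 0, move -1, go to D
D | ..0[.]0..   read . → write 0, move -1, go to D
D | ..[0]00..   read 0 → write 0, move -1, go to A
A | .[.]000..   read . → write 1, move -1, go to B
B | [.]1000..   read . → write ., move +1, go to D
D | .[1]000..   read 1 → write 0, move +1, go to B
B | .0[0]00..   read 0 → write 0, move +1, go to C
C | .00[0]0..   read 0 → write 0, move +1, go to B
B | .000[0]..   read 0 → write 0, move +1, go to C
C | .0000[.].   read . → write ., move -1, go to C
C | .000[0]..   read 0 → write 0, move +1, go to B
B | .0000[.].   read . → write ., move +1, go to D
D | .0000.[.]   read . → write 0, move -1, go to D
D | .0000[.]0   read . → write 0, move -1, go to D
D | .000[0]00   read 0 → write 0, move -1, go to A
A | .00[0]000
M halts after 18 transitions.

18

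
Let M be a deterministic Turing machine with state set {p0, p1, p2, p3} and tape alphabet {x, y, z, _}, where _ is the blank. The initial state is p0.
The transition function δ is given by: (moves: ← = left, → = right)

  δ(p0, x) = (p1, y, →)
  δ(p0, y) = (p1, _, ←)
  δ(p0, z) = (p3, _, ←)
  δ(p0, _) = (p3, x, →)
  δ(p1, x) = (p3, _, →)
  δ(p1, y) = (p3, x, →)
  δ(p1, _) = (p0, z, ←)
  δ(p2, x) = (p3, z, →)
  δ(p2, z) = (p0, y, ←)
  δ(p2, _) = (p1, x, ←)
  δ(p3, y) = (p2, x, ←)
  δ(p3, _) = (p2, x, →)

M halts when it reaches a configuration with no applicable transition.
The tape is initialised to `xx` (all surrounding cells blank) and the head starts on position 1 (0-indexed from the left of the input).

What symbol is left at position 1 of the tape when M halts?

p0 | x[x]___   read x → write y, move →, go to p1
p1 | xy[_]__   read _ → write z, move ←, go to p0
p0 | x[y]z__   read y → write _, move ←, go to p1
p1 | [x]_z__   read x → write _, move →, go to p3
p3 | _[_]z__   read _ → write x, move →, go to p2
p2 | _x[z]__   read z → write y, move ←, go to p0
p0 | _[x]y__   read x → write y, move →, go to p1
p1 | _y[y]__   read y → write x, move →, go to p3
p3 | _yx[_]_   read _ → write x, move →, go to p2
p2 | _yxx[_]   read _ → write x, move ←, go to p1
p1 | _yx[x]x   read x → write _, move →, go to p3
p3 | _yx_[x]
Cell 1 holds y when M halts.

y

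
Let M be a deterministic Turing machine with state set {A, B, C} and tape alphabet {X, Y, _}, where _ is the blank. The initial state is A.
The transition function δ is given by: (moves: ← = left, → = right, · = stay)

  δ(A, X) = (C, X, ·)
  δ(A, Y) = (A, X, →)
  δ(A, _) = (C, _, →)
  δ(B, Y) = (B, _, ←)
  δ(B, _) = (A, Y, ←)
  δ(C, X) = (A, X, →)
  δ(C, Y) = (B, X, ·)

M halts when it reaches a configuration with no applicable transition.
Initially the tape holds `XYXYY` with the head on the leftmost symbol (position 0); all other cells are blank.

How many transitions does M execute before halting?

A | [X]YXYY__   read X → write X, move ·, go to C
C | [X]YXYY__   read X → write X, move →, go to A
A | X[Y]XYY__   read Y → write X, move →, go to A
A | XX[X]YY__   read X → write X, move ·, go to C
C | XX[X]YY__   read X → write X, move →, go to A
A | XXX[Y]Y__   read Y → write X, move →, go to A
A | XXXX[Y]__   read Y → write X, move →, go to A
A | XXXXX[_]_   read _ → write _, move →, go to C
C | XXXXX_[_]
M halts after 8 transitions.

8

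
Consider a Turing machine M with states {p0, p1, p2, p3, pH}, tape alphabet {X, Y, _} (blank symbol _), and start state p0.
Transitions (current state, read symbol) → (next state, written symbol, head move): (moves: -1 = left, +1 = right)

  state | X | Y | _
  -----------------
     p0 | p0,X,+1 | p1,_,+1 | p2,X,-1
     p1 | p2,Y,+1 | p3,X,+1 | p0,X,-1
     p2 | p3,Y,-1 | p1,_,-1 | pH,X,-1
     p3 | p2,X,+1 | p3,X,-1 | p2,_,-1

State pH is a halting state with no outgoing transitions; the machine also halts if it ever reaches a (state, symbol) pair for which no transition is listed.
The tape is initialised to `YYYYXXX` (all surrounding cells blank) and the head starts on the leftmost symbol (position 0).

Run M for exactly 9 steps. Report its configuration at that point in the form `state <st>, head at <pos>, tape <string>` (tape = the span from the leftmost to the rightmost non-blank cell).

p0 | [Y]YYYXXX   read Y → write _, move +1, go to p1
p1 | _[Y]YYXXX   read Y → write X, move +1, go to p3
p3 | _X[Y]YXXX   read Y → write X, move -1, go to p3
p3 | _[X]XYXXX   read X → write X, move +1, go to p2
p2 | _X[X]YXXX   read X → write Y, move -1, go to p3
p3 | _[X]YYXXX   read X → write X, move +1, go to p2
p2 | _X[Y]YXXX   read Y → write _, move -1, go to p1
p1 | _[X]_YXXX   read X → write Y, move +1, go to p2
p2 | _Y[_]YXXX   read _ → write X, move -1, go to pH
pH | _[Y]XYXXX
After 9 steps: state pH, head at 1, tape YXYXXX.

state pH, head at 1, tape YXYXXX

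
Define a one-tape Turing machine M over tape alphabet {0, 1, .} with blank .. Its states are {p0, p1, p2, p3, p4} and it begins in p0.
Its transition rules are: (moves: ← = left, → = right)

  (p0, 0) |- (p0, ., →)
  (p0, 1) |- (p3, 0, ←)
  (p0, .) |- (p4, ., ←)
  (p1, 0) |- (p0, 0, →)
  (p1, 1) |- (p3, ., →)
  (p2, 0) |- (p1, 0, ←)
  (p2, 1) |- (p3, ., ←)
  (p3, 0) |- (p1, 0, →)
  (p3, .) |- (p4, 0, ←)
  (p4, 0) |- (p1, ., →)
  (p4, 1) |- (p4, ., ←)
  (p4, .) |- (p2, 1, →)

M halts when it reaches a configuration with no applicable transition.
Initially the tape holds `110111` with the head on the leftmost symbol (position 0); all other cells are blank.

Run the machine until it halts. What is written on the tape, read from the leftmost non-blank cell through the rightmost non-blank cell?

p0 | ..[1]10111.   read 1 → write 0, move ←, go to p3
p3 | .[.]010111.   read . → write 0, move ←, go to p4
p4 | [.]0010111.   read . → write 1, move →, go to p2
p2 | 1[0]010111.   read 0 → write 0, move ←, go to p1
p1 | [1]0010111.   read 1 → write ., move →, go to p3
p3 | .[0]010111.   read 0 → write 0, move →, go to p1
p1 | .0[0]10111.   read 0 → write 0, move →, go to p0
p0 | .00[1]0111.   read 1 → write 0, move ←, go to p3
p3 | .0[0]00111.   read 0 → write 0, move →, go to p1
p1 | .00[0]0111.   read 0 → write 0, move →, go to p0
p0 | .000[0]111.   read 0 → write ., move →, go to p0
p0 | .000.[1]11.   read 1 → write 0, move ←, go to p3
p3 | .000[.]011.   read . → write 0, move ←, go to p4
p4 | .00[0]0011.   read 0 → write ., move →, go to p1
p1 | .00.[0]011.   read 0 → write 0, move →, go to p0
p0 | .00.0[0]11.   read 0 → write ., move →, go to p0
p0 | .00.0.[1]1.   read 1 → write 0, move ←, go to p3
p3 | .00.0[.]01.   read . → write 0, move ←, go to p4
p4 | .00.[0]001.   read 0 → write ., move →, go to p1
p1 | .00..[0]01.   read 0 → write 0, move →, go to p0
p0 | .00..0[0]1.   read 0 → write ., move →, go to p0
p0 | .00..0.[1].   read 1 → write 0, move ←, go to p3
p3 | .00..0[.]0.   read . → write 0, move ←, go to p4
p4 | .00..[0]00.   read 0 → write ., move →, go to p1
p1 | .00...[0]0.   read 0 → write 0, move →, go to p0
p0 | .00...0[0].   read 0 → write ., move →, go to p0
p0 | .00...0.[.]   read . → write ., move ←, go to p4
p4 | .00...0[.].   read . → write 1, move →, go to p2
p2 | .00...01[.]
The non-blank tape span at halt is 00...01.

00...01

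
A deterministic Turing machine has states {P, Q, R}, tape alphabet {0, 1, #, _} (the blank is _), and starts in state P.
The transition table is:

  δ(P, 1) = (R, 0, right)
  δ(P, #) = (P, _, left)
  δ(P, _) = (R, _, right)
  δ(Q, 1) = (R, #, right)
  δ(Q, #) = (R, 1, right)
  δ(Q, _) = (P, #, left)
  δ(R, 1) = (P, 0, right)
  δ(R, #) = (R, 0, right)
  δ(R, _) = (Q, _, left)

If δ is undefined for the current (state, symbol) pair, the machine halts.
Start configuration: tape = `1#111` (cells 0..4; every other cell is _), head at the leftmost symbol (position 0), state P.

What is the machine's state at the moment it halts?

P

P | [1]#111__   read 1 → write 0, move right, go to R
R | 0[#]111__   read # → write 0, move right, go to R
R | 00[1]11__   read 1 → write 0, move right, go to P
P | 000[1]1__   read 1 → write 0, move right, go to R
R | 0000[1]__   read 1 → write 0, move right, go to P
P | 00000[_]_   read _ → write _, move right, go to R
R | 00000_[_]   read _ → write _, move left, go to Q
Q | 00000[_]_   read _ → write #, move left, go to P
P | 0000[0]#_
No transition is defined for (P, 0); M halts in state P.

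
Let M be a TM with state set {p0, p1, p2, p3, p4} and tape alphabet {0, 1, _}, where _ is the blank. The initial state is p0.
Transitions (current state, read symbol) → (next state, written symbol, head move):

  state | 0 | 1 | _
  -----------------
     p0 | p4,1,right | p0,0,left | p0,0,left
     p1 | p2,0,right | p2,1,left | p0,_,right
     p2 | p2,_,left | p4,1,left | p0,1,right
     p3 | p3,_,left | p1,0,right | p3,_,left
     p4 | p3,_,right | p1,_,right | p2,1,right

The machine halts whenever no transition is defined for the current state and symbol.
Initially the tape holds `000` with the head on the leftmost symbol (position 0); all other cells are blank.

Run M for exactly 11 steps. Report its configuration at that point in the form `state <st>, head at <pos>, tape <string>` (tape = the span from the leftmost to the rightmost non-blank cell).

p0 | [0]00   read 0 → write 1, move right, go to p4
p4 | 1[0]0   read 0 → write _, move right, go to p3
p3 | 1_[0]   read 0 → write _, move left, go to p3
p3 | 1[_]_   read _ → write _, move left, go to p3
p3 | [1]__   read 1 → write 0, move right, go to p1
p1 | 0[_]_   read _ → write _, move right, go to p0
p0 | 0_[_]   read _ → write 0, move left, go to p0
p0 | 0[_]0   read _ → write 0, move left, go to p0
p0 | [0]00   read 0 → write 1, move right, go to p4
p4 | 1[0]0   read 0 → write _, move right, go to p3
p3 | 1_[0]   read 0 → write _, move left, go to p3
p3 | 1[_]_
After 11 steps: state p3, head at 1, tape 1.

state p3, head at 1, tape 1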